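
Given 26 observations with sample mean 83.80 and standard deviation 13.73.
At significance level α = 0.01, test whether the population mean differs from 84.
One-sample t-test:
H₀: μ = 84
H₁: μ ≠ 84
df = n - 1 = 25
t = (x̄ - μ₀) / (s/√n) = (83.80 - 84) / (13.73/√26) = -0.074
p-value = 0.9414

Since p-value > α = 0.01, we fail to reject H₀.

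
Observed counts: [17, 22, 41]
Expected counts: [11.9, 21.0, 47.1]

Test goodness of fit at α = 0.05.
Chi-square goodness of fit test:
H₀: observed counts match expected distribution
H₁: observed counts differ from expected distribution
df = k - 1 = 2
χ² = Σ(O - E)²/E
   = (17 - 11.9)²/11.9 + (22 - 21.0)²/21.0 + (41 - 47.1)²/47.1
   = 2.186 + 0.048 + 0.790
   = 3.02
p-value = 0.2205

Since p-value > α = 0.05, we fail to reject H₀.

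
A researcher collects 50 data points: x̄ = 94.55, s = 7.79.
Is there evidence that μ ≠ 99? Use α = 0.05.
One-sample t-test:
H₀: μ = 99
H₁: μ ≠ 99
df = n - 1 = 49
t = (x̄ - μ₀) / (s/√n) = (94.55 - 99) / (7.79/√50) = -4.039
p-value = 0.0002

Since p-value < α = 0.05, we reject H₀.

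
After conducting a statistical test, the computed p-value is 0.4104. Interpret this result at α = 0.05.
Since p = 0.4104 > α = 0.05, fail to reject H₀.
There is insufficient evidence to reject the null hypothesis; the result is not statistically significant at the 0.05 level.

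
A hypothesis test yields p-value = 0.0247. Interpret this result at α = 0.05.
Since p = 0.0247 < α = 0.05, reject H₀.
There is sufficient evidence to reject the null hypothesis; the result is statistically significant at the 0.05 level.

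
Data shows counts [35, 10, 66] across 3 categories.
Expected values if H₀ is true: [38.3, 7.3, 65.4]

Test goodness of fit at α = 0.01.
Chi-square goodness of fit test:
H₀: observed counts match expected distribution
H₁: observed counts differ from expected distribution
df = k - 1 = 2
χ² = Σ(O - E)²/E
   = (35 - 38.3)²/38.3 + (10 - 7.3)²/7.3 + (66 - 65.4)²/65.4
   = 0.284 + 0.999 + 0.006
   = 1.29
p-value = 0.5251

Since p-value > α = 0.01, we fail to reject H₀.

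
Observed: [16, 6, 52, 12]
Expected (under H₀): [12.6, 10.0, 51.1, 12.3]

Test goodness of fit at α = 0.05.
Chi-square goodness of fit test:
H₀: observed counts match expected distribution
H₁: observed counts differ from expected distribution
df = k - 1 = 3
χ² = Σ(O - E)²/E
   = (16 - 12.6)²/12.6 + (6 - 10.0)²/10.0 + (52 - 51.1)²/51.1 + (12 - 12.3)²/12.3
   = 0.917 + 1.600 + 0.016 + 0.007
   = 2.54
p-value = 0.4680

Since p-value > α = 0.05, we fail to reject H₀.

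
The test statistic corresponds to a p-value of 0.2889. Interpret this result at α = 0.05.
Since p = 0.2889 > α = 0.05, fail to reject H₀.
There is insufficient evidence to reject the null hypothesis; the result is not statistically significant at the 0.05 level.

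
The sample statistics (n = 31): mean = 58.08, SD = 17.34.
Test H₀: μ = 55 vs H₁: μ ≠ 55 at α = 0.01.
One-sample t-test:
H₀: μ = 55
H₁: μ ≠ 55
df = n - 1 = 30
t = (x̄ - μ₀) / (s/√n) = (58.08 - 55) / (17.34/√31) = 0.989
p-value = 0.3306

Since p-value > α = 0.01, we fail to reject H₀.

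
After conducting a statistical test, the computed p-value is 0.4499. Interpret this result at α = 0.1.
Since p = 0.4499 > α = 0.1, fail to reject H₀.
There is insufficient evidence to reject the null hypothesis; the result is not statistically significant at the 0.1 level.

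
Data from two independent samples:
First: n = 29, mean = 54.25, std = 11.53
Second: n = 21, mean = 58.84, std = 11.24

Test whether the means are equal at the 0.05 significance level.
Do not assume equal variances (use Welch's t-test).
Welch's two-sample t-test:
H₀: μ₁ = μ₂
H₁: μ₁ ≠ μ₂
s₁²/n₁ = 11.53²/29 = 4.5842,  s₂²/n₂ = 11.24²/21 = 6.0161
SE = √(s₁²/n₁ + s₂²/n₂) = √(4.5842 + 6.0161) = 3.2558
df (Welch-Satterthwaite) = (s₁²/n₁ + s₂²/n₂)² / [(s₁²/n₁)²/(n₁-1) + (s₂²/n₂)²/(n₂-1)] ≈ 43.89
t = (x̄₁ - x̄₂) / SE = (54.25 - 58.84) / 3.2558 = -4.59 / 3.2558 = -1.410
p-value = 0.1656

Since p-value > α = 0.05, we fail to reject H₀.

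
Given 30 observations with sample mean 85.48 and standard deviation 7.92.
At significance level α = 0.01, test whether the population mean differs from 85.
One-sample t-test:
H₀: μ = 85
H₁: μ ≠ 85
df = n - 1 = 29
t = (x̄ - μ₀) / (s/√n) = (85.48 - 85) / (7.92/√30) = 0.332
p-value = 0.7423

Since p-value > α = 0.01, we fail to reject H₀.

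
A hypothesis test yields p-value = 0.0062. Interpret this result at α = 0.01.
Since p = 0.0062 < α = 0.01, reject H₀.
There is sufficient evidence to reject the null hypothesis; the result is statistically significant at the 0.01 level.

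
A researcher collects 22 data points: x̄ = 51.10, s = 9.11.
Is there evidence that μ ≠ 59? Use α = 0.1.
One-sample t-test:
H₀: μ = 59
H₁: μ ≠ 59
df = n - 1 = 21
t = (x̄ - μ₀) / (s/√n) = (51.10 - 59) / (9.11/√22) = -4.067
p-value = 0.0006

Since p-value < α = 0.1, we reject H₀.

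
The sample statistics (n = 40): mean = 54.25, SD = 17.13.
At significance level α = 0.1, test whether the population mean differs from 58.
One-sample t-test:
H₀: μ = 58
H₁: μ ≠ 58
df = n - 1 = 39
t = (x̄ - μ₀) / (s/√n) = (54.25 - 58) / (17.13/√40) = -1.385
p-value = 0.1741

Since p-value > α = 0.1, we fail to reject H₀.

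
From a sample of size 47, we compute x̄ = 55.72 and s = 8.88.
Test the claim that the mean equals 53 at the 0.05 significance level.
One-sample t-test:
H₀: μ = 53
H₁: μ ≠ 53
df = n - 1 = 46
t = (x̄ - μ₀) / (s/√n) = (55.72 - 53) / (8.88/√47) = 2.100
p-value = 0.0412

Since p-value < α = 0.05, we reject H₀.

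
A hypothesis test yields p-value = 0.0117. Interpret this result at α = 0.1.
Since p = 0.0117 < α = 0.1, reject H₀.
There is sufficient evidence to reject the null hypothesis; the result is statistically significant at the 0.1 level.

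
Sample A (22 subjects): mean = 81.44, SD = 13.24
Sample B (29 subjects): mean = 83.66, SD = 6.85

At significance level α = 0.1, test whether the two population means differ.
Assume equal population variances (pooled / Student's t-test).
Student's two-sample t-test (equal variances):
H₀: μ₁ = μ₂
H₁: μ₁ ≠ μ₂
df = n₁ + n₂ - 2 = 49
Pooled variance s_p² = [(n₁-1)s₁² + (n₂-1)s₂²] / (n₁ + n₂ - 2) = [(21)(13.24²) + (28)(6.85²)] / 49 = 101.9404
SE = √(s_p²(1/n₁ + 1/n₂)) = √(101.9404 × (1/22 + 1/29)) = 2.8546
t = (x̄₁ - x̄₂) / SE = (81.44 - 83.66) / 2.8546 = -2.22 / 2.8546 = -0.778
p-value = 0.4405

Since p-value > α = 0.1, we fail to reject H₀.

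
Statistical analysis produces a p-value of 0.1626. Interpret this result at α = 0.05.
Since p = 0.1626 > α = 0.05, fail to reject H₀.
There is insufficient evidence to reject the null hypothesis; the result is not statistically significant at the 0.05 level.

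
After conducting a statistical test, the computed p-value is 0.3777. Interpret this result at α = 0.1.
Since p = 0.3777 > α = 0.1, fail to reject H₀.
There is insufficient evidence to reject the null hypothesis; the result is not statistically significant at the 0.1 level.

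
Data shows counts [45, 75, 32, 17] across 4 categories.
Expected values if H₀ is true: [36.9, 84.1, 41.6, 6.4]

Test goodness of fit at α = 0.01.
Chi-square goodness of fit test:
H₀: observed counts match expected distribution
H₁: observed counts differ from expected distribution
df = k - 1 = 3
χ² = Σ(O - E)²/E
   = (45 - 36.9)²/36.9 + (75 - 84.1)²/84.1 + (32 - 41.6)²/41.6 + (17 - 6.4)²/6.4
   = 1.778 + 0.985 + 2.215 + 17.556
   = 22.53
p-value = 0.0001

Since p-value < α = 0.01, we reject H₀.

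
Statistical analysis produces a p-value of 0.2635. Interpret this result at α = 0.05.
Since p = 0.2635 > α = 0.05, fail to reject H₀.
There is insufficient evidence to reject the null hypothesis; the result is not statistically significant at the 0.05 level.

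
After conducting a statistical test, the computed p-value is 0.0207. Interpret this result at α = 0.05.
Since p = 0.0207 < α = 0.05, reject H₀.
There is sufficient evidence to reject the null hypothesis; the result is statistically significant at the 0.05 level.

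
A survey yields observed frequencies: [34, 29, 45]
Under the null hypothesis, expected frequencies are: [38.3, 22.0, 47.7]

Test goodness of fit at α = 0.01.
Chi-square goodness of fit test:
H₀: observed counts match expected distribution
H₁: observed counts differ from expected distribution
df = k - 1 = 2
χ² = Σ(O - E)²/E
   = (34 - 38.3)²/38.3 + (29 - 22.0)²/22.0 + (45 - 47.7)²/47.7
   = 0.483 + 2.227 + 0.153
   = 2.86
p-value = 0.2390

Since p-value > α = 0.01, we fail to reject H₀.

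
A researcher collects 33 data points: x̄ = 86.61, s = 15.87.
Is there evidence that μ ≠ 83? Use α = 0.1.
One-sample t-test:
H₀: μ = 83
H₁: μ ≠ 83
df = n - 1 = 32
t = (x̄ - μ₀) / (s/√n) = (86.61 - 83) / (15.87/√33) = 1.307
p-value = 0.2006

Since p-value > α = 0.1, we fail to reject H₀.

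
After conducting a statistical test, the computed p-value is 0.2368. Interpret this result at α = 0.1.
Since p = 0.2368 > α = 0.1, fail to reject H₀.
There is insufficient evidence to reject the null hypothesis; the result is not statistically significant at the 0.1 level.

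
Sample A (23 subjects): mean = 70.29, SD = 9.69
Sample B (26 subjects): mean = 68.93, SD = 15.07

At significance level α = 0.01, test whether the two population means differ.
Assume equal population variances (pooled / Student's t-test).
Student's two-sample t-test (equal variances):
H₀: μ₁ = μ₂
H₁: μ₁ ≠ μ₂
df = n₁ + n₂ - 2 = 47
Pooled variance s_p² = [(n₁-1)s₁² + (n₂-1)s₂²] / (n₁ + n₂ - 2) = [(22)(9.69²) + (25)(15.07²)] / 47 = 164.7518
SE = √(s_p²(1/n₁ + 1/n₂)) = √(164.7518 × (1/23 + 1/26)) = 3.6742
t = (x̄₁ - x̄₂) / SE = (70.29 - 68.93) / 3.6742 = 1.36 / 3.6742 = 0.370
p-value = 0.7129

Since p-value > α = 0.01, we fail to reject H₀.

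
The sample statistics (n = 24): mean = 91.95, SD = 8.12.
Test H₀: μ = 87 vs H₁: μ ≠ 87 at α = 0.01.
One-sample t-test:
H₀: μ = 87
H₁: μ ≠ 87
df = n - 1 = 23
t = (x̄ - μ₀) / (s/√n) = (91.95 - 87) / (8.12/√24) = 2.986
p-value = 0.0066

Since p-value < α = 0.01, we reject H₀.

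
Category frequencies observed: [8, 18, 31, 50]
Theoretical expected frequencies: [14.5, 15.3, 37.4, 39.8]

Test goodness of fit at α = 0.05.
Chi-square goodness of fit test:
H₀: observed counts match expected distribution
H₁: observed counts differ from expected distribution
df = k - 1 = 3
χ² = Σ(O - E)²/E
   = (8 - 14.5)²/14.5 + (18 - 15.3)²/15.3 + (31 - 37.4)²/37.4 + (50 - 39.8)²/39.8
   = 2.914 + 0.476 + 1.095 + 2.614
   = 7.10
p-value = 0.0688

Since p-value > α = 0.05, we fail to reject H₀.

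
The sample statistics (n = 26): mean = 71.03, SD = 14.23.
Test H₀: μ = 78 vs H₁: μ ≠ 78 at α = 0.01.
One-sample t-test:
H₀: μ = 78
H₁: μ ≠ 78
df = n - 1 = 25
t = (x̄ - μ₀) / (s/√n) = (71.03 - 78) / (14.23/√26) = -2.498
p-value = 0.0194

Since p-value > α = 0.01, we fail to reject H₀.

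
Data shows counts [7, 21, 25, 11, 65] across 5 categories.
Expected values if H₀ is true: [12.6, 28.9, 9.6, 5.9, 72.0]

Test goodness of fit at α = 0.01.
Chi-square goodness of fit test:
H₀: observed counts match expected distribution
H₁: observed counts differ from expected distribution
df = k - 1 = 4
χ² = Σ(O - E)²/E
   = (7 - 12.6)²/12.6 + (21 - 28.9)²/28.9 + (25 - 9.6)²/9.6 + (11 - 5.9)²/5.9 + (65 - 72.0)²/72.0
   = 2.489 + 2.160 + 24.704 + 4.408 + 0.681
   = 34.44
p-value < 0.0001

Since p-value < α = 0.01, we reject H₀.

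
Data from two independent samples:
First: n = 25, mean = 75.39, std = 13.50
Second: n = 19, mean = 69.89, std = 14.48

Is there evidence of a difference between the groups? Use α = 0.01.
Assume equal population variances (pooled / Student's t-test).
Student's two-sample t-test (equal variances):
H₀: μ₁ = μ₂
H₁: μ₁ ≠ μ₂
df = n₁ + n₂ - 2 = 42
Pooled variance s_p² = [(n₁-1)s₁² + (n₂-1)s₂²] / (n₁ + n₂ - 2) = [(24)(13.50²) + (18)(14.48²)] / 42 = 194.0016
SE = √(s_p²(1/n₁ + 1/n₂)) = √(194.0016 × (1/25 + 1/19)) = 4.2392
t = (x̄₁ - x̄₂) / SE = (75.39 - 69.89) / 4.2392 = 5.50 / 4.2392 = 1.297
p-value = 0.2016

Since p-value > α = 0.01, we fail to reject H₀.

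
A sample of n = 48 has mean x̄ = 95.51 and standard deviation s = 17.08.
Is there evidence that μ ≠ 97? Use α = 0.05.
One-sample t-test:
H₀: μ = 97
H₁: μ ≠ 97
df = n - 1 = 47
t = (x̄ - μ₀) / (s/√n) = (95.51 - 97) / (17.08/√48) = -0.604
p-value = 0.5485

Since p-value > α = 0.05, we fail to reject H₀.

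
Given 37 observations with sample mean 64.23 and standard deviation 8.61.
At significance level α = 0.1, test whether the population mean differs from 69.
One-sample t-test:
H₀: μ = 69
H₁: μ ≠ 69
df = n - 1 = 36
t = (x̄ - μ₀) / (s/√n) = (64.23 - 69) / (8.61/√37) = -3.370
p-value = 0.0018

Since p-value < α = 0.1, we reject H₀.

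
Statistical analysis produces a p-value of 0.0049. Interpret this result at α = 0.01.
Since p = 0.0049 < α = 0.01, reject H₀.
There is sufficient evidence to reject the null hypothesis; the result is statistically significant at the 0.01 level.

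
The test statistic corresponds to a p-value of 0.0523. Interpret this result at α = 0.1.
Since p = 0.0523 < α = 0.1, reject H₀.
There is sufficient evidence to reject the null hypothesis; the result is statistically significant at the 0.1 level.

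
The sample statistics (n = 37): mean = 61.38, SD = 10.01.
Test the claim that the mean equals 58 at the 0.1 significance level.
One-sample t-test:
H₀: μ = 58
H₁: μ ≠ 58
df = n - 1 = 36
t = (x̄ - μ₀) / (s/√n) = (61.38 - 58) / (10.01/√37) = 2.054
p-value = 0.0473

Since p-value < α = 0.1, we reject H₀.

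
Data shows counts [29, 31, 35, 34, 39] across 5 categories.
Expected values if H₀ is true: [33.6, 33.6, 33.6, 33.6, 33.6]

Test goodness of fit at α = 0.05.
Chi-square goodness of fit test:
H₀: observed counts match expected distribution
H₁: observed counts differ from expected distribution
df = k - 1 = 4
χ² = Σ(O - E)²/E
   = (29 - 33.6)²/33.6 + (31 - 33.6)²/33.6 + (35 - 33.6)²/33.6 + (34 - 33.6)²/33.6 + (39 - 33.6)²/33.6
   = 0.630 + 0.201 + 0.058 + 0.005 + 0.868
   = 1.76
p-value = 0.7794

Since p-value > α = 0.05, we fail to reject H₀.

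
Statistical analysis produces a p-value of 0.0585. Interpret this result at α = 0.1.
Since p = 0.0585 < α = 0.1, reject H₀.
There is sufficient evidence to reject the null hypothesis; the result is statistically significant at the 0.1 level.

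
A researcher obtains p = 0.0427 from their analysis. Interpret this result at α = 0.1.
Since p = 0.0427 < α = 0.1, reject H₀.
There is sufficient evidence to reject the null hypothesis; the result is statistically significant at the 0.1 level.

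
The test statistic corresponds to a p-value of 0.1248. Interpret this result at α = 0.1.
Since p = 0.1248 > α = 0.1, fail to reject H₀.
There is insufficient evidence to reject the null hypothesis; the result is not statistically significant at the 0.1 level.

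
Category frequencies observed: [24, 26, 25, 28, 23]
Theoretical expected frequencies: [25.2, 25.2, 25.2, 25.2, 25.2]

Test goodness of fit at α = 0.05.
Chi-square goodness of fit test:
H₀: observed counts match expected distribution
H₁: observed counts differ from expected distribution
df = k - 1 = 4
χ² = Σ(O - E)²/E
   = (24 - 25.2)²/25.2 + (26 - 25.2)²/25.2 + (25 - 25.2)²/25.2 + (28 - 25.2)²/25.2 + (23 - 25.2)²/25.2
   = 0.057 + 0.025 + 0.002 + 0.311 + 0.192
   = 0.59
p-value = 0.9645

Since p-value > α = 0.05, we fail to reject H₀.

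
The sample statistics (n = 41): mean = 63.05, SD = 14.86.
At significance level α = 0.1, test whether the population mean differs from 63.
One-sample t-test:
H₀: μ = 63
H₁: μ ≠ 63
df = n - 1 = 40
t = (x̄ - μ₀) / (s/√n) = (63.05 - 63) / (14.86/√41) = 0.022
p-value = 0.9829

Since p-value > α = 0.1, we fail to reject H₀.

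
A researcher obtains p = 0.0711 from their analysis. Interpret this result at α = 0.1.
Since p = 0.0711 < α = 0.1, reject H₀.
There is sufficient evidence to reject the null hypothesis; the result is statistically significant at the 0.1 level.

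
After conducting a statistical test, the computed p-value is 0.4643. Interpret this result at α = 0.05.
Since p = 0.4643 > α = 0.05, fail to reject H₀.
There is insufficient evidence to reject the null hypothesis; the result is not statistically significant at the 0.05 level.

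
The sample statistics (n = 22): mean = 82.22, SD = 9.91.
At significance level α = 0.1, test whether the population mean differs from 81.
One-sample t-test:
H₀: μ = 81
H₁: μ ≠ 81
df = n - 1 = 21
t = (x̄ - μ₀) / (s/√n) = (82.22 - 81) / (9.91/√22) = 0.577
p-value = 0.5698

Since p-value > α = 0.1, we fail to reject H₀.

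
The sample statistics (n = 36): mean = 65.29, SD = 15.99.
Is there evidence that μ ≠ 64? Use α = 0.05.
One-sample t-test:
H₀: μ = 64
H₁: μ ≠ 64
df = n - 1 = 35
t = (x̄ - μ₀) / (s/√n) = (65.29 - 64) / (15.99/√36) = 0.484
p-value = 0.6314

Since p-value > α = 0.05, we fail to reject H₀.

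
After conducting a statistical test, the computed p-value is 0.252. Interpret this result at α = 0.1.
Since p = 0.252 > α = 0.1, fail to reject H₀.
There is insufficient evidence to reject the null hypothesis; the result is not statistically significant at the 0.1 level.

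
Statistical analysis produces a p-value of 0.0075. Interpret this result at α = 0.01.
Since p = 0.0075 < α = 0.01, reject H₀.
There is sufficient evidence to reject the null hypothesis; the result is statistically significant at the 0.01 level.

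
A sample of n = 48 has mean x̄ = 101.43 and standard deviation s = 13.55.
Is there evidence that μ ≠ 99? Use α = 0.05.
One-sample t-test:
H₀: μ = 99
H₁: μ ≠ 99
df = n - 1 = 47
t = (x̄ - μ₀) / (s/√n) = (101.43 - 99) / (13.55/√48) = 1.242
p-value = 0.2202

Since p-value > α = 0.05, we fail to reject H₀.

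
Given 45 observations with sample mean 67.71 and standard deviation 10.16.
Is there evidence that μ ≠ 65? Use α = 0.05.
One-sample t-test:
H₀: μ = 65
H₁: μ ≠ 65
df = n - 1 = 44
t = (x̄ - μ₀) / (s/√n) = (67.71 - 65) / (10.16/√45) = 1.789
p-value = 0.0805

Since p-value > α = 0.05, we fail to reject H₀.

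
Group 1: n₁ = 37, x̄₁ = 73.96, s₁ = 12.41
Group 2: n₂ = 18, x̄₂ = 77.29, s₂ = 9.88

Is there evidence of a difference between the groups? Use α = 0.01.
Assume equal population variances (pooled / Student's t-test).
Student's two-sample t-test (equal variances):
H₀: μ₁ = μ₂
H₁: μ₁ ≠ μ₂
df = n₁ + n₂ - 2 = 53
Pooled variance s_p² = [(n₁-1)s₁² + (n₂-1)s₂²] / (n₁ + n₂ - 2) = [(36)(12.41²) + (17)(9.88²)] / 53 = 135.9196
SE = √(s_p²(1/n₁ + 1/n₂)) = √(135.9196 × (1/37 + 1/18)) = 3.3503
t = (x̄₁ - x̄₂) / SE = (73.96 - 77.29) / 3.3503 = -3.33 / 3.3503 = -0.994
p-value = 0.3248

Since p-value > α = 0.01, we fail to reject H₀.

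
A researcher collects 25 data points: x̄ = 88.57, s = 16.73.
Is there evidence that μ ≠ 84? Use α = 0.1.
One-sample t-test:
H₀: μ = 84
H₁: μ ≠ 84
df = n - 1 = 24
t = (x̄ - μ₀) / (s/√n) = (88.57 - 84) / (16.73/√25) = 1.366
p-value = 0.1847

Since p-value > α = 0.1, we fail to reject H₀.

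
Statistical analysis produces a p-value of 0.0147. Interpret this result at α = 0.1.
Since p = 0.0147 < α = 0.1, reject H₀.
There is sufficient evidence to reject the null hypothesis; the result is statistically significant at the 0.1 level.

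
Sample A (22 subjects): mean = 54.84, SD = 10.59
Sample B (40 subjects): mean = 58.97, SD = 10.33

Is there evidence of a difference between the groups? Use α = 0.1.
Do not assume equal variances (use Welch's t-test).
Welch's two-sample t-test:
H₀: μ₁ = μ₂
H₁: μ₁ ≠ μ₂
s₁²/n₁ = 10.59²/22 = 5.0976,  s₂²/n₂ = 10.33²/40 = 2.6677
SE = √(s₁²/n₁ + s₂²/n₂) = √(5.0976 + 2.6677) = 2.7866
df (Welch-Satterthwaite) = (s₁²/n₁ + s₂²/n₂)² / [(s₁²/n₁)²/(n₁-1) + (s₂²/n₂)²/(n₂-1)] ≈ 42.47
t = (x̄₁ - x̄₂) / SE = (54.84 - 58.97) / 2.7866 = -4.13 / 2.7866 = -1.482
p-value = 0.1457

Since p-value > α = 0.1, we fail to reject H₀.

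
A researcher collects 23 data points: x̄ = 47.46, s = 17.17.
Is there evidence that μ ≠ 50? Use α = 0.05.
One-sample t-test:
H₀: μ = 50
H₁: μ ≠ 50
df = n - 1 = 22
t = (x̄ - μ₀) / (s/√n) = (47.46 - 50) / (17.17/√23) = -0.709
p-value = 0.4855

Since p-value > α = 0.05, we fail to reject H₀.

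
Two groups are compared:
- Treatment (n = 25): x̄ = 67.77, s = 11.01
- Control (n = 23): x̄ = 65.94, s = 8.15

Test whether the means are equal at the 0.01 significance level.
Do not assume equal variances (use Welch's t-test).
Welch's two-sample t-test:
H₀: μ₁ = μ₂
H₁: μ₁ ≠ μ₂
s₁²/n₁ = 11.01²/25 = 4.8488,  s₂²/n₂ = 8.15²/23 = 2.8879
SE = √(s₁²/n₁ + s₂²/n₂) = √(4.8488 + 2.8879) = 2.7815
df (Welch-Satterthwaite) = (s₁²/n₁ + s₂²/n₂)² / [(s₁²/n₁)²/(n₁-1) + (s₂²/n₂)²/(n₂-1)] ≈ 44.05
t = (x̄₁ - x̄₂) / SE = (67.77 - 65.94) / 2.7815 = 1.83 / 2.7815 = 0.658
p-value = 0.5140

Since p-value > α = 0.01, we fail to reject H₀.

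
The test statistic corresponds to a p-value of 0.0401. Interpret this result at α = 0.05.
Since p = 0.0401 < α = 0.05, reject H₀.
There is sufficient evidence to reject the null hypothesis; the result is statistically significant at the 0.05 level.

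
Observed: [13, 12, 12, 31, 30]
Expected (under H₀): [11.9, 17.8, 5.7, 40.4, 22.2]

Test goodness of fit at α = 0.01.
Chi-square goodness of fit test:
H₀: observed counts match expected distribution
H₁: observed counts differ from expected distribution
df = k - 1 = 4
χ² = Σ(O - E)²/E
   = (13 - 11.9)²/11.9 + (12 - 17.8)²/17.8 + (12 - 5.7)²/5.7 + (31 - 40.4)²/40.4 + (30 - 22.2)²/22.2
   = 0.102 + 1.890 + 6.963 + 2.187 + 2.741
   = 13.88
p-value = 0.0077

Since p-value < α = 0.01, we reject H₀.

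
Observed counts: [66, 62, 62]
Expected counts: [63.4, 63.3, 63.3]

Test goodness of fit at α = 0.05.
Chi-square goodness of fit test:
H₀: observed counts match expected distribution
H₁: observed counts differ from expected distribution
df = k - 1 = 2
χ² = Σ(O - E)²/E
   = (66 - 63.4)²/63.4 + (62 - 63.3)²/63.3 + (62 - 63.3)²/63.3
   = 0.107 + 0.027 + 0.027
   = 0.16
p-value = 0.9231

Since p-value > α = 0.05, we fail to reject H₀.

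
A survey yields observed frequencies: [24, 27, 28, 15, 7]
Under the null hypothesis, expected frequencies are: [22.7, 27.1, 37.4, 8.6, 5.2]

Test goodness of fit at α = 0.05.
Chi-square goodness of fit test:
H₀: observed counts match expected distribution
H₁: observed counts differ from expected distribution
df = k - 1 = 4
χ² = Σ(O - E)²/E
   = (24 - 22.7)²/22.7 + (27 - 27.1)²/27.1 + (28 - 37.4)²/37.4 + (15 - 8.6)²/8.6 + (7 - 5.2)²/5.2
   = 0.074 + 0.000 + 2.363 + 4.763 + 0.623
   = 7.82
p-value = 0.0983

Since p-value > α = 0.05, we fail to reject H₀.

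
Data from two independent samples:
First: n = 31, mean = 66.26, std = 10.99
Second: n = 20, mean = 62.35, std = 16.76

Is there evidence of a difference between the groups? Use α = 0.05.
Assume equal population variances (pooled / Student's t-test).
Student's two-sample t-test (equal variances):
H₀: μ₁ = μ₂
H₁: μ₁ ≠ μ₂
df = n₁ + n₂ - 2 = 49
Pooled variance s_p² = [(n₁-1)s₁² + (n₂-1)s₂²] / (n₁ + n₂ - 2) = [(30)(10.99²) + (19)(16.76²)] / 49 = 182.8665
SE = √(s_p²(1/n₁ + 1/n₂)) = √(182.8665 × (1/31 + 1/20)) = 3.8784
t = (x̄₁ - x̄₂) / SE = (66.26 - 62.35) / 3.8784 = 3.91 / 3.8784 = 1.008
p-value = 0.3183

Since p-value > α = 0.05, we fail to reject H₀.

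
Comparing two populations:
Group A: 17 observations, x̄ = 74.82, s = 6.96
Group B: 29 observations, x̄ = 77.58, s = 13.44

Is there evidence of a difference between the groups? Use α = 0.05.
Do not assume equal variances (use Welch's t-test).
Welch's two-sample t-test:
H₀: μ₁ = μ₂
H₁: μ₁ ≠ μ₂
s₁²/n₁ = 6.96²/17 = 2.8495,  s₂²/n₂ = 13.44²/29 = 6.2287
SE = √(s₁²/n₁ + s₂²/n₂) = √(2.8495 + 6.2287) = 3.0130
df (Welch-Satterthwaite) = (s₁²/n₁ + s₂²/n₂)² / [(s₁²/n₁)²/(n₁-1) + (s₂²/n₂)²/(n₂-1)] ≈ 43.53
t = (x̄₁ - x̄₂) / SE = (74.82 - 77.58) / 3.0130 = -2.76 / 3.0130 = -0.916
p-value = 0.3647

Since p-value > α = 0.05, we fail to reject H₀.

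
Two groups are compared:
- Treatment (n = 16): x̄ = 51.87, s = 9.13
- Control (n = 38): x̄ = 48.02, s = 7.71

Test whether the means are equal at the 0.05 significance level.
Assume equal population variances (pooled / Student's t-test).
Student's two-sample t-test (equal variances):
H₀: μ₁ = μ₂
H₁: μ₁ ≠ μ₂
df = n₁ + n₂ - 2 = 52
Pooled variance s_p² = [(n₁-1)s₁² + (n₂-1)s₂²] / (n₁ + n₂ - 2) = [(15)(9.13²) + (37)(7.71²)] / 52 = 66.3420
SE = √(s_p²(1/n₁ + 1/n₂)) = √(66.3420 × (1/16 + 1/38)) = 2.4274
t = (x̄₁ - x̄₂) / SE = (51.87 - 48.02) / 2.4274 = 3.85 / 2.4274 = 1.586
p-value = 0.1188

Since p-value > α = 0.05, we fail to reject H₀.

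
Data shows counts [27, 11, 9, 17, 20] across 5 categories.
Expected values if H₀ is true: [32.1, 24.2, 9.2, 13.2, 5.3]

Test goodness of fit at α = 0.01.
Chi-square goodness of fit test:
H₀: observed counts match expected distribution
H₁: observed counts differ from expected distribution
df = k - 1 = 4
χ² = Σ(O - E)²/E
   = (27 - 32.1)²/32.1 + (11 - 24.2)²/24.2 + (9 - 9.2)²/9.2 + (17 - 13.2)²/13.2 + (20 - 5.3)²/5.3
   = 0.810 + 7.200 + 0.004 + 1.094 + 40.772
   = 49.88
p-value < 0.0001

Since p-value < α = 0.01, we reject H₀.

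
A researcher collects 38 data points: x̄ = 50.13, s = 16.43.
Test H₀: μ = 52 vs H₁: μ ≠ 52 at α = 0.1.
One-sample t-test:
H₀: μ = 52
H₁: μ ≠ 52
df = n - 1 = 37
t = (x̄ - μ₀) / (s/√n) = (50.13 - 52) / (16.43/√38) = -0.702
p-value = 0.4873

Since p-value > α = 0.1, we fail to reject H₀.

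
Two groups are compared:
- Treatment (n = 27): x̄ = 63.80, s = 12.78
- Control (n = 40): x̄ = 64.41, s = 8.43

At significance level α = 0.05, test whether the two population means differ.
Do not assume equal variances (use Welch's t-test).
Welch's two-sample t-test:
H₀: μ₁ = μ₂
H₁: μ₁ ≠ μ₂
s₁²/n₁ = 12.78²/27 = 6.0492,  s₂²/n₂ = 8.43²/40 = 1.7766
SE = √(s₁²/n₁ + s₂²/n₂) = √(6.0492 + 1.7766) = 2.7975
df (Welch-Satterthwaite) = (s₁²/n₁ + s₂²/n₂)² / [(s₁²/n₁)²/(n₁-1) + (s₂²/n₂)²/(n₂-1)] ≈ 41.15
t = (x̄₁ - x̄₂) / SE = (63.80 - 64.41) / 2.7975 = -0.61 / 2.7975 = -0.218
p-value = 0.8285

Since p-value > α = 0.05, we fail to reject H₀.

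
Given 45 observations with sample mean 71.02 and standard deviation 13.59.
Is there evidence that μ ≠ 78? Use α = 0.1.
One-sample t-test:
H₀: μ = 78
H₁: μ ≠ 78
df = n - 1 = 44
t = (x̄ - μ₀) / (s/√n) = (71.02 - 78) / (13.59/√45) = -3.445
p-value = 0.0013

Since p-value < α = 0.1, we reject H₀.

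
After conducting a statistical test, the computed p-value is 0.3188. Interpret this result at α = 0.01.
Since p = 0.3188 > α = 0.01, fail to reject H₀.
There is insufficient evidence to reject the null hypothesis; the result is not statistically significant at the 0.01 level.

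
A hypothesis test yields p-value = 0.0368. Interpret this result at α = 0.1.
Since p = 0.0368 < α = 0.1, reject H₀.
There is sufficient evidence to reject the null hypothesis; the result is statistically significant at the 0.1 level.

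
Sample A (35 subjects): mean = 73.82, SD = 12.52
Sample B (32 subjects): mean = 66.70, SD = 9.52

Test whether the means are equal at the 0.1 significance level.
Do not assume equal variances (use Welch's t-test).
Welch's two-sample t-test:
H₀: μ₁ = μ₂
H₁: μ₁ ≠ μ₂
s₁²/n₁ = 12.52²/35 = 4.4786,  s₂²/n₂ = 9.52²/32 = 2.8322
SE = √(s₁²/n₁ + s₂²/n₂) = √(4.4786 + 2.8322) = 2.7038
df (Welch-Satterthwaite) = (s₁²/n₁ + s₂²/n₂)² / [(s₁²/n₁)²/(n₁-1) + (s₂²/n₂)²/(n₂-1)] ≈ 62.98
t = (x̄₁ - x̄₂) / SE = (73.82 - 66.70) / 2.7038 = 7.12 / 2.7038 = 2.633
p-value = 0.0106

Since p-value < α = 0.1, we reject H₀.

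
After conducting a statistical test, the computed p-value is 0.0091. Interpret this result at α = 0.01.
Since p = 0.0091 < α = 0.01, reject H₀.
There is sufficient evidence to reject the null hypothesis; the result is statistically significant at the 0.01 level.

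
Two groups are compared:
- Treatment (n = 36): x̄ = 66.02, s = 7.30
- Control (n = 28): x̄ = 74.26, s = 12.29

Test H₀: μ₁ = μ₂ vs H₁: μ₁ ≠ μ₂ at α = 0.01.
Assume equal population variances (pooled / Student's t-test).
Student's two-sample t-test (equal variances):
H₀: μ₁ = μ₂
H₁: μ₁ ≠ μ₂
df = n₁ + n₂ - 2 = 62
Pooled variance s_p² = [(n₁-1)s₁² + (n₂-1)s₂²] / (n₁ + n₂ - 2) = [(35)(7.30²) + (27)(12.29²)] / 62 = 95.8603
SE = √(s_p²(1/n₁ + 1/n₂)) = √(95.8603 × (1/36 + 1/28)) = 2.4671
t = (x̄₁ - x̄₂) / SE = (66.02 - 74.26) / 2.4671 = -8.24 / 2.4671 = -3.340
p-value = 0.0014

Since p-value < α = 0.01, we reject H₀.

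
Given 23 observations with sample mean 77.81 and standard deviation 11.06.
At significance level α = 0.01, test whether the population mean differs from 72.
One-sample t-test:
H₀: μ = 72
H₁: μ ≠ 72
df = n - 1 = 22
t = (x̄ - μ₀) / (s/√n) = (77.81 - 72) / (11.06/√23) = 2.519
p-value = 0.0195

Since p-value > α = 0.01, we fail to reject H₀.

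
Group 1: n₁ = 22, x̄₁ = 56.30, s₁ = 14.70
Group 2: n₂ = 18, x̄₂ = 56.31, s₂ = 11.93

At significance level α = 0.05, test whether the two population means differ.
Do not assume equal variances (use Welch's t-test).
Welch's two-sample t-test:
H₀: μ₁ = μ₂
H₁: μ₁ ≠ μ₂
s₁²/n₁ = 14.70²/22 = 9.8223,  s₂²/n₂ = 11.93²/18 = 7.9069
SE = √(s₁²/n₁ + s₂²/n₂) = √(9.8223 + 7.9069) = 4.2106
df (Welch-Satterthwaite) = (s₁²/n₁ + s₂²/n₂)² / [(s₁²/n₁)²/(n₁-1) + (s₂²/n₂)²/(n₂-1)] ≈ 38.00
t = (x̄₁ - x̄₂) / SE = (56.30 - 56.31) / 4.2106 = -0.01 / 4.2106 = -0.002
p-value = 0.9981

Since p-value > α = 0.05, we fail to reject H₀.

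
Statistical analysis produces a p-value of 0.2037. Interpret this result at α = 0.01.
Since p = 0.2037 > α = 0.01, fail to reject H₀.
There is insufficient evidence to reject the null hypothesis; the result is not statistically significant at the 0.01 level.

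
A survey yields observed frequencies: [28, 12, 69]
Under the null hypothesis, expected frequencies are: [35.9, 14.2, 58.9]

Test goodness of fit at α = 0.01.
Chi-square goodness of fit test:
H₀: observed counts match expected distribution
H₁: observed counts differ from expected distribution
df = k - 1 = 2
χ² = Σ(O - E)²/E
   = (28 - 35.9)²/35.9 + (12 - 14.2)²/14.2 + (69 - 58.9)²/58.9
   = 1.738 + 0.341 + 1.732
   = 3.81
p-value = 0.1487

Since p-value > α = 0.01, we fail to reject H₀.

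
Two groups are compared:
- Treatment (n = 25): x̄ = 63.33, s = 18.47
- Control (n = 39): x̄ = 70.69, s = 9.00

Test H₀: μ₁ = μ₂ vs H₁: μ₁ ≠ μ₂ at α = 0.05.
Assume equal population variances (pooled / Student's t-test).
Student's two-sample t-test (equal variances):
H₀: μ₁ = μ₂
H₁: μ₁ ≠ μ₂
df = n₁ + n₂ - 2 = 62
Pooled variance s_p² = [(n₁-1)s₁² + (n₂-1)s₂²] / (n₁ + n₂ - 2) = [(24)(18.47²) + (38)(9.00²)] / 62 = 181.6997
SE = √(s_p²(1/n₁ + 1/n₂)) = √(181.6997 × (1/25 + 1/39)) = 3.4535
t = (x̄₁ - x̄₂) / SE = (63.33 - 70.69) / 3.4535 = -7.36 / 3.4535 = -2.131
p-value = 0.0370

Since p-value < α = 0.05, we reject H₀.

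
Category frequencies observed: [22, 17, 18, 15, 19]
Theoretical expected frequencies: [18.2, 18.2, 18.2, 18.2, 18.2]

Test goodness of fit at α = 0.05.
Chi-square goodness of fit test:
H₀: observed counts match expected distribution
H₁: observed counts differ from expected distribution
df = k - 1 = 4
χ² = Σ(O - E)²/E
   = (22 - 18.2)²/18.2 + (17 - 18.2)²/18.2 + (18 - 18.2)²/18.2 + (15 - 18.2)²/18.2 + (19 - 18.2)²/18.2
   = 0.793 + 0.079 + 0.002 + 0.563 + 0.035
   = 1.47
p-value = 0.8315

Since p-value > α = 0.05, we fail to reject H₀.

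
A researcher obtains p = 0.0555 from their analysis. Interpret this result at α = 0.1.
Since p = 0.0555 < α = 0.1, reject H₀.
There is sufficient evidence to reject the null hypothesis; the result is statistically significant at the 0.1 level.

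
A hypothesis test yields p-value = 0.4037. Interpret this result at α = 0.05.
Since p = 0.4037 > α = 0.05, fail to reject H₀.
There is insufficient evidence to reject the null hypothesis; the result is not statistically significant at the 0.05 level.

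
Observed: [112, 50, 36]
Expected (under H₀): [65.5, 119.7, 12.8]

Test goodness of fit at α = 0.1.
Chi-square goodness of fit test:
H₀: observed counts match expected distribution
H₁: observed counts differ from expected distribution
df = k - 1 = 2
χ² = Σ(O - E)²/E
   = (112 - 65.5)²/65.5 + (50 - 119.7)²/119.7 + (36 - 12.8)²/12.8
   = 33.011 + 40.586 + 42.050
   = 115.65
p-value < 0.0001

Since p-value < α = 0.1, we reject H₀.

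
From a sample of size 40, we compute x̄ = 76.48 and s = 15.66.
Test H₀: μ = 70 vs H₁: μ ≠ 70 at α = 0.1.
One-sample t-test:
H₀: μ = 70
H₁: μ ≠ 70
df = n - 1 = 39
t = (x̄ - μ₀) / (s/√n) = (76.48 - 70) / (15.66/√40) = 2.617
p-value = 0.0126

Since p-value < α = 0.1, we reject H₀.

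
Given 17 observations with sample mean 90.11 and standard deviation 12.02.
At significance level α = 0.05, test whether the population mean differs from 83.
One-sample t-test:
H₀: μ = 83
H₁: μ ≠ 83
df = n - 1 = 16
t = (x̄ - μ₀) / (s/√n) = (90.11 - 83) / (12.02/√17) = 2.439
p-value = 0.0268

Since p-value < α = 0.05, we reject H₀.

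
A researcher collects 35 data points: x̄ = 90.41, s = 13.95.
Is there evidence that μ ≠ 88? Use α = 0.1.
One-sample t-test:
H₀: μ = 88
H₁: μ ≠ 88
df = n - 1 = 34
t = (x̄ - μ₀) / (s/√n) = (90.41 - 88) / (13.95/√35) = 1.022
p-value = 0.3140

Since p-value > α = 0.1, we fail to reject H₀.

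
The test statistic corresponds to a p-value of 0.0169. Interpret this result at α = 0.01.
Since p = 0.0169 > α = 0.01, fail to reject H₀.
There is insufficient evidence to reject the null hypothesis; the result is not statistically significant at the 0.01 level.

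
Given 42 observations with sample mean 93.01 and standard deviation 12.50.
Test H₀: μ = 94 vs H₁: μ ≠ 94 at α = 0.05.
One-sample t-test:
H₀: μ = 94
H₁: μ ≠ 94
df = n - 1 = 41
t = (x̄ - μ₀) / (s/√n) = (93.01 - 94) / (12.50/√42) = -0.513
p-value = 0.6105

Since p-value > α = 0.05, we fail to reject H₀.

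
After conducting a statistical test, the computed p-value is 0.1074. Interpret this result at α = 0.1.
Since p = 0.1074 > α = 0.1, fail to reject H₀.
There is insufficient evidence to reject the null hypothesis; the result is not statistically significant at the 0.1 level.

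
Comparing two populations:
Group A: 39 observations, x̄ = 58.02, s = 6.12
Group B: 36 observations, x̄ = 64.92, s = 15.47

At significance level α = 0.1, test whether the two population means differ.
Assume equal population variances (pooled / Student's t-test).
Student's two-sample t-test (equal variances):
H₀: μ₁ = μ₂
H₁: μ₁ ≠ μ₂
df = n₁ + n₂ - 2 = 73
Pooled variance s_p² = [(n₁-1)s₁² + (n₂-1)s₂²] / (n₁ + n₂ - 2) = [(38)(6.12²) + (35)(15.47²)] / 73 = 134.2397
SE = √(s_p²(1/n₁ + 1/n₂)) = √(134.2397 × (1/39 + 1/36)) = 2.6779
t = (x̄₁ - x̄₂) / SE = (58.02 - 64.92) / 2.6779 = -6.90 / 2.6779 = -2.577
p-value = 0.0120

Since p-value < α = 0.1, we reject H₀.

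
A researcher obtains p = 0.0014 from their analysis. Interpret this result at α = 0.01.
Since p = 0.0014 < α = 0.01, reject H₀.
There is sufficient evidence to reject the null hypothesis; the result is statistically significant at the 0.01 level.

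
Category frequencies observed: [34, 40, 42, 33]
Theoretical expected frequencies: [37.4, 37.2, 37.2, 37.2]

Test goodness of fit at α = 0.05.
Chi-square goodness of fit test:
H₀: observed counts match expected distribution
H₁: observed counts differ from expected distribution
df = k - 1 = 3
χ² = Σ(O - E)²/E
   = (34 - 37.4)²/37.4 + (40 - 37.2)²/37.2 + (42 - 37.2)²/37.2 + (33 - 37.2)²/37.2
   = 0.309 + 0.211 + 0.619 + 0.474
   = 1.61
p-value = 0.6564

Since p-value > α = 0.05, we fail to reject H₀.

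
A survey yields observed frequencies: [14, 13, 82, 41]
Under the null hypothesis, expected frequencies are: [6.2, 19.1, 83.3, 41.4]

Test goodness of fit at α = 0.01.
Chi-square goodness of fit test:
H₀: observed counts match expected distribution
H₁: observed counts differ from expected distribution
df = k - 1 = 3
χ² = Σ(O - E)²/E
   = (14 - 6.2)²/6.2 + (13 - 19.1)²/19.1 + (82 - 83.3)²/83.3 + (41 - 41.4)²/41.4
   = 9.813 + 1.948 + 0.020 + 0.004
   = 11.79
p-value = 0.0082

Since p-value < α = 0.01, we reject H₀.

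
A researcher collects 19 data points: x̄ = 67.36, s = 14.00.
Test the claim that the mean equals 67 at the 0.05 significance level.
One-sample t-test:
H₀: μ = 67
H₁: μ ≠ 67
df = n - 1 = 18
t = (x̄ - μ₀) / (s/√n) = (67.36 - 67) / (14.00/√19) = 0.112
p-value = 0.9120

Since p-value > α = 0.05, we fail to reject H₀.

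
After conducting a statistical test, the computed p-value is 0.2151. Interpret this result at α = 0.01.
Since p = 0.2151 > α = 0.01, fail to reject H₀.
There is insufficient evidence to reject the null hypothesis; the result is not statistically significant at the 0.01 level.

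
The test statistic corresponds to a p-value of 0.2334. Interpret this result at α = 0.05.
Since p = 0.2334 > α = 0.05, fail to reject H₀.
There is insufficient evidence to reject the null hypothesis; the result is not statistically significant at the 0.05 level.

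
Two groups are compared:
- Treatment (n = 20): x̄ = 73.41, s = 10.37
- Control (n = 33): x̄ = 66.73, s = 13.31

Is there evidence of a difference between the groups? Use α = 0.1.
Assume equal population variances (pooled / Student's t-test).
Student's two-sample t-test (equal variances):
H₀: μ₁ = μ₂
H₁: μ₁ ≠ μ₂
df = n₁ + n₂ - 2 = 51
Pooled variance s_p² = [(n₁-1)s₁² + (n₂-1)s₂²] / (n₁ + n₂ - 2) = [(19)(10.37²) + (32)(13.31²)] / 51 = 151.2195
SE = √(s_p²(1/n₁ + 1/n₂)) = √(151.2195 × (1/20 + 1/33)) = 3.4847
t = (x̄₁ - x̄₂) / SE = (73.41 - 66.73) / 3.4847 = 6.68 / 3.4847 = 1.917
p-value = 0.0609

Since p-value < α = 0.1, we reject H₀.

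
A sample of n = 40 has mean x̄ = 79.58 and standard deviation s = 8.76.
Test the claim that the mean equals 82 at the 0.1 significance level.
One-sample t-test:
H₀: μ = 82
H₁: μ ≠ 82
df = n - 1 = 39
t = (x̄ - μ₀) / (s/√n) = (79.58 - 82) / (8.76/√40) = -1.747
p-value = 0.0885

Since p-value < α = 0.1, we reject H₀.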